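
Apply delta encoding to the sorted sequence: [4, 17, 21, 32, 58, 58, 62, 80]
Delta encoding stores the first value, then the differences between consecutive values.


First value: 4
Deltas:
  17 - 4 = 13
  21 - 17 = 4
  32 - 21 = 11
  58 - 32 = 26
  58 - 58 = 0
  62 - 58 = 4
  80 - 62 = 18


Delta encoded: [4, 13, 4, 11, 26, 0, 4, 18]


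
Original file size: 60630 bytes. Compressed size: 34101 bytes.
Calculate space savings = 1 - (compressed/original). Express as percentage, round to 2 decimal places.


ratio = compressed/original = 34101/60630 = 0.562444
savings = 1 - ratio = 1 - 0.562444 = 0.437556
as a percentage: 0.437556 * 100 = 43.76%

Space savings = 1 - 34101/60630 = 43.76%


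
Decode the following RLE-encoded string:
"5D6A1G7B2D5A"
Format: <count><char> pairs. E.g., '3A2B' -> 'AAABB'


Expanding each <count><char> pair:
  5D -> 'DDDDD'
  6A -> 'AAAAAA'
  1G -> 'G'
  7B -> 'BBBBBBB'
  2D -> 'DD'
  5A -> 'AAAAA'

Decoded = DDDDDAAAAAAGBBBBBBBDDAAAAA


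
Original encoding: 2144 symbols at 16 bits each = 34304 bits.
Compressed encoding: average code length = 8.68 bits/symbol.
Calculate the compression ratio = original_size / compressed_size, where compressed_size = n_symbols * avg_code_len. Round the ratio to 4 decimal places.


original_size = n_symbols * orig_bits = 2144 * 16 = 34304 bits
compressed_size = n_symbols * avg_code_len = 2144 * 8.68 = 18609.92 bits
ratio = original_size / compressed_size = 34304 / 18609.92 = 1.8433

Compression ratio = 1.8433


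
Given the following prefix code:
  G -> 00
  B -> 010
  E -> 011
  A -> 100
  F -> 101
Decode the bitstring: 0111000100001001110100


Decoding step by step:
Bits 011 -> E
Bits 100 -> A
Bits 010 -> B
Bits 00 -> G
Bits 010 -> B
Bits 011 -> E
Bits 101 -> F
Bits 00 -> G


Decoded message: EABGBEFG


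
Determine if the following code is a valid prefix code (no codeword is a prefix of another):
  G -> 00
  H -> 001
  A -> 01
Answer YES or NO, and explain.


Checking each pair (does one codeword prefix another?):
  G='00' vs H='001': prefix -- VIOLATION

NO -- this is NOT a valid prefix code. G (00) is a prefix of H (001).


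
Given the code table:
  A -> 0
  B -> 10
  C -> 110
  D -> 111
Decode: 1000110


Decoding:
10 -> B
0 -> A
0 -> A
110 -> C


Result: BAAC


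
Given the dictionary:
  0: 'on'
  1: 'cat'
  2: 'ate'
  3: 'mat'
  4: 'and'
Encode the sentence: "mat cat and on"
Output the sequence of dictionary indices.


Look up each word in the dictionary:
  'mat' -> 3
  'cat' -> 1
  'and' -> 4
  'on' -> 0

Encoded: [3, 1, 4, 0]


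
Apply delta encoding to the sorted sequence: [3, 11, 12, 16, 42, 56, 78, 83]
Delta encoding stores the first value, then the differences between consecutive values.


First value: 3
Deltas:
  11 - 3 = 8
  12 - 11 = 1
  16 - 12 = 4
  42 - 16 = 26
  56 - 42 = 14
  78 - 56 = 22
  83 - 78 = 5


Delta encoded: [3, 8, 1, 4, 26, 14, 22, 5]


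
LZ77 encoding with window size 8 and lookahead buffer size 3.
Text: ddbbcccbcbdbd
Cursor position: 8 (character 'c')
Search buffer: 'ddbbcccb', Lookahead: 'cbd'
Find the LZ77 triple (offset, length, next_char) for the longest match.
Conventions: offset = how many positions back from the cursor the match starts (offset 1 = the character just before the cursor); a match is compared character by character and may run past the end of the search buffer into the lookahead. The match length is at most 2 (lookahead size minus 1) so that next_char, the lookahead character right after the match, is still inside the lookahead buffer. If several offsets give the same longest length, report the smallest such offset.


Try each offset into the search buffer:
  offset=1 (pos 7, char 'b'): match length 0
  offset=2 (pos 6, char 'c'): match length 2
  offset=3 (pos 5, char 'c'): match length 1
  offset=4 (pos 4, char 'c'): match length 1
  offset=5 (pos 3, char 'b'): match length 0
  offset=6 (pos 2, char 'b'): match length 0
  offset=7 (pos 1, char 'd'): match length 0
  offset=8 (pos 0, char 'd'): match length 0
Longest match has length 2 at offset 2.
next_char = character at position 8 + 2 = 10 -> 'd'

Best match: offset=2, length=2 (matching 'cb' starting at position 6)
LZ77 triple: (2, 2, 'd')


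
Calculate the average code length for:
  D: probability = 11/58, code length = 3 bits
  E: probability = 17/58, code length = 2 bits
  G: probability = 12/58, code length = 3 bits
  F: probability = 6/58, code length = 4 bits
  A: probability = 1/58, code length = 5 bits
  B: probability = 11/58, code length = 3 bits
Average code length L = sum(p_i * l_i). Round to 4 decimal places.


Weighted contributions p_i * l_i:
  D: (11/58) * 3 = 33/58
  E: (17/58) * 2 = 34/58
  G: (12/58) * 3 = 36/58
  F: (6/58) * 4 = 24/58
  A: (1/58) * 5 = 5/58
  B: (11/58) * 3 = 33/58
Sum = (33 + 34 + 36 + 24 + 5 + 33)/58 = 165/58

L = 165/58 = 2.8448 bits/symbol


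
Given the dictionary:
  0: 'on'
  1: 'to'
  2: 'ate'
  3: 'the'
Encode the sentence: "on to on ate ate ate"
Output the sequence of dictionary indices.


Look up each word in the dictionary:
  'on' -> 0
  'to' -> 1
  'on' -> 0
  'ate' -> 2
  'ate' -> 2
  'ate' -> 2

Encoded: [0, 1, 0, 2, 2, 2]


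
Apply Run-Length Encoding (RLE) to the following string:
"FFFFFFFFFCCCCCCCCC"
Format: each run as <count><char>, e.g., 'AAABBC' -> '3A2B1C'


Scanning runs left to right:
  i=0: run of 'F' x 9 -> '9F'
  i=9: run of 'C' x 9 -> '9C'

RLE = 9F9C


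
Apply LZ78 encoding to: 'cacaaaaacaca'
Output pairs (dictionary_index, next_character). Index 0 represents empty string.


LZ78 encoding steps:
Dictionary: {0: ''}
Step 1: w='' (idx 0), next='c' -> output (0, 'c'), add 'c' as idx 1
Step 2: w='' (idx 0), next='a' -> output (0, 'a'), add 'a' as idx 2
Step 3: w='c' (idx 1), next='a' -> output (1, 'a'), add 'ca' as idx 3
Step 4: w='a' (idx 2), next='a' -> output (2, 'a'), add 'aa' as idx 4
Step 5: w='aa' (idx 4), next='c' -> output (4, 'c'), add 'aac' as idx 5
Step 6: w='a' (idx 2), next='c' -> output (2, 'c'), add 'ac' as idx 6
Step 7: w='a' (idx 2), end of input -> output (2, '')


Encoded: [(0, 'c'), (0, 'a'), (1, 'a'), (2, 'a'), (4, 'c'), (2, 'c'), (2, '')]


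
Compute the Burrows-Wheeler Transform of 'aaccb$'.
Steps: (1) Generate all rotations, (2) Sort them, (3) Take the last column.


Rotations (sorted):
  0: $aaccb -> last char: b
  1: aaccb$ -> last char: $
  2: accb$a -> last char: a
  3: b$aacc -> last char: c
  4: cb$aac -> last char: c
  5: ccb$aa -> last char: a


BWT = b$acca


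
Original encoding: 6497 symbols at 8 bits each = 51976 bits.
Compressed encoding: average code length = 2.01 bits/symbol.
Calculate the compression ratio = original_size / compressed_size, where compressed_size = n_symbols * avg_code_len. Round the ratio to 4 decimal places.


original_size = n_symbols * orig_bits = 6497 * 8 = 51976 bits
compressed_size = n_symbols * avg_code_len = 6497 * 2.01 = 13058.97 bits
ratio = original_size / compressed_size = 51976 / 13058.97 = 3.9801

Compression ratio = 3.9801


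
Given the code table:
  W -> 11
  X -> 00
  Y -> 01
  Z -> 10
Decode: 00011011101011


Decoding:
00 -> X
01 -> Y
10 -> Z
11 -> W
10 -> Z
10 -> Z
11 -> W


Result: XYZWZZW


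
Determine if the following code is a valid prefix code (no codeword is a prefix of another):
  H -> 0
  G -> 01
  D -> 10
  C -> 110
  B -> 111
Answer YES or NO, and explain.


Checking each pair (does one codeword prefix another?):
  H='0' vs G='01': prefix -- VIOLATION

NO -- this is NOT a valid prefix code. H (0) is a prefix of G (01).


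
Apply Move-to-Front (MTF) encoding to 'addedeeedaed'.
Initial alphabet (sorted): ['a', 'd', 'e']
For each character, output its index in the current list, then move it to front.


MTF encoding:
'a': index 0 in ['a', 'd', 'e'] -> ['a', 'd', 'e']
'd': index 1 in ['a', 'd', 'e'] -> ['d', 'a', 'e']
'd': index 0 in ['d', 'a', 'e'] -> ['d', 'a', 'e']
'e': index 2 in ['d', 'a', 'e'] -> ['e', 'd', 'a']
'd': index 1 in ['e', 'd', 'a'] -> ['d', 'e', 'a']
'e': index 1 in ['d', 'e', 'a'] -> ['e', 'd', 'a']
'e': index 0 in ['e', 'd', 'a'] -> ['e', 'd', 'a']
'e': index 0 in ['e', 'd', 'a'] -> ['e', 'd', 'a']
'd': index 1 in ['e', 'd', 'a'] -> ['d', 'e', 'a']
'a': index 2 in ['d', 'e', 'a'] -> ['a', 'd', 'e']
'e': index 2 in ['a', 'd', 'e'] -> ['e', 'a', 'd']
'd': index 2 in ['e', 'a', 'd'] -> ['d', 'e', 'a']


Output: [0, 1, 0, 2, 1, 1, 0, 0, 1, 2, 2, 2]


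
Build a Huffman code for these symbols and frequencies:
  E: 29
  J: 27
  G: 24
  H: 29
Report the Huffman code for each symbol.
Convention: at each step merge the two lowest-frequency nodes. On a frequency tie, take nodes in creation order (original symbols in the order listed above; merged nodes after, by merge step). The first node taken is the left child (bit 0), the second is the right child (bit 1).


Huffman tree construction:
Step 1: Merge G(24) + J(27) = 51
Step 2: Merge E(29) + H(29) = 58
Step 3: Merge (G+J)(51) + (E+H)(58) = 109
Read each symbol's code off the tree from the root (left child = 0, right child = 1).

Codes:
  E: 10 (length 2)
  J: 01 (length 2)
  G: 00 (length 2)
  H: 11 (length 2)
Average code length: 218/109 = 2.0000 bits/symbol


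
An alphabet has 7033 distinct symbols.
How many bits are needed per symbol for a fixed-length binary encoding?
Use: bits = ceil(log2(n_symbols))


log2(7033) = 12.7799
Bracket: 2^12 = 4096 < 7033 <= 2^13 = 8192
So ceil(log2(7033)) = 13

bits = ceil(log2(7033)) = ceil(12.7799) = 13 bits


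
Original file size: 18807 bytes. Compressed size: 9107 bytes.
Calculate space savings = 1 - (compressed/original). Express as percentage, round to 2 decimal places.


ratio = compressed/original = 9107/18807 = 0.484235
savings = 1 - ratio = 1 - 0.484235 = 0.515765
as a percentage: 0.515765 * 100 = 51.58%

Space savings = 1 - 9107/18807 = 51.58%


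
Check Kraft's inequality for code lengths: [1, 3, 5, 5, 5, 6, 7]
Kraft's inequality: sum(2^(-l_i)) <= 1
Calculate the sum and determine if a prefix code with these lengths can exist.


Sum = 2^(-1) + 2^(-3) + 2^(-5) + 2^(-5) + 2^(-5) + 2^(-6) + 2^(-7)
    = 0.5 + 0.125 + 0.03125 + 0.03125 + 0.03125 + 0.015625 + 0.0078125
    = 95/128 = 0.7421875
Since 0.7421875 <= 1, Kraft's inequality IS satisfied.
A prefix code with these lengths CAN exist.

Kraft sum = 0.7421875. Satisfied.


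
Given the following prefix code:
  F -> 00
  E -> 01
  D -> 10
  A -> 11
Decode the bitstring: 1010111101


Decoding step by step:
Bits 10 -> D
Bits 10 -> D
Bits 11 -> A
Bits 11 -> A
Bits 01 -> E


Decoded message: DDAAE


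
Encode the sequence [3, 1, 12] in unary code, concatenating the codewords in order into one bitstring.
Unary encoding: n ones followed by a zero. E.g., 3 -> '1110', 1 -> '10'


Encode each number as n ones followed by a terminating 0:
  3 -> 1110 (4 bits)
  1 -> 10 (2 bits)
  12 -> 1111111111110 (13 bits)
Total length = 4 + 2 + 13 = 19 bits.

Unary([3, 1, 12]) = 1110101111111111110 (19 bits)


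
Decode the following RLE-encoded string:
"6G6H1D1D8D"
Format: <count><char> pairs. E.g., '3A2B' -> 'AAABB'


Expanding each <count><char> pair:
  6G -> 'GGGGGG'
  6H -> 'HHHHHH'
  1D -> 'D'
  1D -> 'D'
  8D -> 'DDDDDDDD'

Decoded = GGGGGGHHHHHHDDDDDDDDDD


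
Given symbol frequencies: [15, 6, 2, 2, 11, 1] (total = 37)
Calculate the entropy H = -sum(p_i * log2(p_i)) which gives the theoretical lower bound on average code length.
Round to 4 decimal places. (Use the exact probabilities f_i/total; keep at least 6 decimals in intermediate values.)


Per-symbol terms -p_i * log2(p_i) with p_i = f_i/37:
  p = 15/37 = 0.405405: log2(p) = -1.302563, -p*log2(p) = 0.528066
  p = 6/37 = 0.162162: log2(p) = -2.624491, -p*log2(p) = 0.425593
  p = 2/37 = 0.054054: log2(p) = -4.209453, -p*log2(p) = 0.227538
  p = 2/37 = 0.054054: log2(p) = -4.209453, -p*log2(p) = 0.227538
  p = 11/37 = 0.297297: log2(p) = -1.750022, -p*log2(p) = 0.520277
  p = 1/37 = 0.027027: log2(p) = -5.209453, -p*log2(p) = 0.140796
H = 0.528066 + 0.425593 + 0.227538 + 0.227538 + 0.520277 + 0.140796 = 2.069808

H = 2.0698 bits/symbol


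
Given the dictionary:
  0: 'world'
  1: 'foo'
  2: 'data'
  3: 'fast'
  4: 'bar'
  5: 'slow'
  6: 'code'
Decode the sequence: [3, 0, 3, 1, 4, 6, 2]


Look up each index in the dictionary:
  3 -> 'fast'
  0 -> 'world'
  3 -> 'fast'
  1 -> 'foo'
  4 -> 'bar'
  6 -> 'code'
  2 -> 'data'

Decoded: "fast world fast foo bar code data"


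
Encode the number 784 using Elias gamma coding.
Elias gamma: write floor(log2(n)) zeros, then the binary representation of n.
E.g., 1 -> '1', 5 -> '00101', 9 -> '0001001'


num_bits = floor(log2(784)) + 1 = 10
leading_zeros = num_bits - 1 = 9
binary(784) = 1100010000

Elias gamma(784) = '000000000' + '1100010000' = 0000000001100010000 (19 bits)


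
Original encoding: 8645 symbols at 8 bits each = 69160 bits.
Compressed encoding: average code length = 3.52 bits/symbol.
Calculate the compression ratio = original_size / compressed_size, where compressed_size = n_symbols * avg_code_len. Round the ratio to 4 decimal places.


original_size = n_symbols * orig_bits = 8645 * 8 = 69160 bits
compressed_size = n_symbols * avg_code_len = 8645 * 3.52 = 30430.4 bits
ratio = original_size / compressed_size = 69160 / 30430.4 = 2.2727

Compression ratio = 2.2727


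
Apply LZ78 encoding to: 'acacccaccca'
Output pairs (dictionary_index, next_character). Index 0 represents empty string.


LZ78 encoding steps:
Dictionary: {0: ''}
Step 1: w='' (idx 0), next='a' -> output (0, 'a'), add 'a' as idx 1
Step 2: w='' (idx 0), next='c' -> output (0, 'c'), add 'c' as idx 2
Step 3: w='a' (idx 1), next='c' -> output (1, 'c'), add 'ac' as idx 3
Step 4: w='c' (idx 2), next='c' -> output (2, 'c'), add 'cc' as idx 4
Step 5: w='ac' (idx 3), next='c' -> output (3, 'c'), add 'acc' as idx 5
Step 6: w='c' (idx 2), next='a' -> output (2, 'a'), add 'ca' as idx 6


Encoded: [(0, 'a'), (0, 'c'), (1, 'c'), (2, 'c'), (3, 'c'), (2, 'a')]


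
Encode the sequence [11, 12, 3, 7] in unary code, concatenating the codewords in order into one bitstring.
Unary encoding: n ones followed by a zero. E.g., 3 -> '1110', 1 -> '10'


Encode each number as n ones followed by a terminating 0:
  11 -> 111111111110 (12 bits)
  12 -> 1111111111110 (13 bits)
  3 -> 1110 (4 bits)
  7 -> 11111110 (8 bits)
Total length = 12 + 13 + 4 + 8 = 37 bits.

Unary([11, 12, 3, 7]) = 1111111111101111111111110111011111110 (37 bits)


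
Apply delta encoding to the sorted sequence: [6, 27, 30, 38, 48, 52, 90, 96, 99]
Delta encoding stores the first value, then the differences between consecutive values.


First value: 6
Deltas:
  27 - 6 = 21
  30 - 27 = 3
  38 - 30 = 8
  48 - 38 = 10
  52 - 48 = 4
  90 - 52 = 38
  96 - 90 = 6
  99 - 96 = 3


Delta encoded: [6, 21, 3, 8, 10, 4, 38, 6, 3]


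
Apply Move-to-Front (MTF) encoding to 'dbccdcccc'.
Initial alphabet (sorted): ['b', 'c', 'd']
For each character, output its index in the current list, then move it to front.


MTF encoding:
'd': index 2 in ['b', 'c', 'd'] -> ['d', 'b', 'c']
'b': index 1 in ['d', 'b', 'c'] -> ['b', 'd', 'c']
'c': index 2 in ['b', 'd', 'c'] -> ['c', 'b', 'd']
'c': index 0 in ['c', 'b', 'd'] -> ['c', 'b', 'd']
'd': index 2 in ['c', 'b', 'd'] -> ['d', 'c', 'b']
'c': index 1 in ['d', 'c', 'b'] -> ['c', 'd', 'b']
'c': index 0 in ['c', 'd', 'b'] -> ['c', 'd', 'b']
'c': index 0 in ['c', 'd', 'b'] -> ['c', 'd', 'b']
'c': index 0 in ['c', 'd', 'b'] -> ['c', 'd', 'b']


Output: [2, 1, 2, 0, 2, 1, 0, 0, 0]


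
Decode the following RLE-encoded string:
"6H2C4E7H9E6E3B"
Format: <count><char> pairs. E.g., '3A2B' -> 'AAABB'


Expanding each <count><char> pair:
  6H -> 'HHHHHH'
  2C -> 'CC'
  4E -> 'EEEE'
  7H -> 'HHHHHHH'
  9E -> 'EEEEEEEEE'
  6E -> 'EEEEEE'
  3B -> 'BBB'

Decoded = HHHHHHCCEEEEHHHHHHHEEEEEEEEEEEEEEEBBB


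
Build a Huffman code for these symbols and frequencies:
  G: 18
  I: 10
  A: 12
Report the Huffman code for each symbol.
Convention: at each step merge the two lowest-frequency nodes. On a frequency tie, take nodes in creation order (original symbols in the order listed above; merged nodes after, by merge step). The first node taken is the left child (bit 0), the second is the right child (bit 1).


Huffman tree construction:
Step 1: Merge I(10) + A(12) = 22
Step 2: Merge G(18) + (I+A)(22) = 40
Read each symbol's code off the tree from the root (left child = 0, right child = 1).

Codes:
  G: 0 (length 1)
  I: 10 (length 2)
  A: 11 (length 2)
Average code length: 62/40 = 1.5500 bits/symbol


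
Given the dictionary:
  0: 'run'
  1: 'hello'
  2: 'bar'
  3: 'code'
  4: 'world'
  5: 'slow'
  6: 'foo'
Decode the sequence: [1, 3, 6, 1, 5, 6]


Look up each index in the dictionary:
  1 -> 'hello'
  3 -> 'code'
  6 -> 'foo'
  1 -> 'hello'
  5 -> 'slow'
  6 -> 'foo'

Decoded: "hello code foo hello slow foo"


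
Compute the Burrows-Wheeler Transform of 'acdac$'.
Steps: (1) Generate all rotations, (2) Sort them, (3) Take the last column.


Rotations (sorted):
  0: $acdac -> last char: c
  1: ac$acd -> last char: d
  2: acdac$ -> last char: $
  3: c$acda -> last char: a
  4: cdac$a -> last char: a
  5: dac$ac -> last char: c


BWT = cd$aac


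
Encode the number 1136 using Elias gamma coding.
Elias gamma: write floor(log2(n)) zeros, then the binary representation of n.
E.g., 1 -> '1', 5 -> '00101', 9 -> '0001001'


num_bits = floor(log2(1136)) + 1 = 11
leading_zeros = num_bits - 1 = 10
binary(1136) = 10001110000

Elias gamma(1136) = '0000000000' + '10001110000' = 000000000010001110000 (21 bits)


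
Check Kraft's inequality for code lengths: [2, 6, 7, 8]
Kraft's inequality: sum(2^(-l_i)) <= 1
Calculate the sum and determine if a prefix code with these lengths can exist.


Sum = 2^(-2) + 2^(-6) + 2^(-7) + 2^(-8)
    = 0.25 + 0.015625 + 0.0078125 + 0.00390625
    = 71/256 = 0.27734375
Since 0.27734375 <= 1, Kraft's inequality IS satisfied.
A prefix code with these lengths CAN exist.

Kraft sum = 0.27734375. Satisfied.


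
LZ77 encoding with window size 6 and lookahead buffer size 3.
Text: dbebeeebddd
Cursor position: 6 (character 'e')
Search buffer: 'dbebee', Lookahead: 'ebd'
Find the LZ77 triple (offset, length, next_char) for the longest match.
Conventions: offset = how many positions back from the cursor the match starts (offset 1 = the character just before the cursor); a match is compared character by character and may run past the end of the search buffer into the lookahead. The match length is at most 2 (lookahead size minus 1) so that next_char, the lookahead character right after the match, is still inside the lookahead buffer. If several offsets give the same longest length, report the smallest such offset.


Try each offset into the search buffer:
  offset=1 (pos 5, char 'e'): match length 1
  offset=2 (pos 4, char 'e'): match length 1
  offset=3 (pos 3, char 'b'): match length 0
  offset=4 (pos 2, char 'e'): match length 2
  offset=5 (pos 1, char 'b'): match length 0
  offset=6 (pos 0, char 'd'): match length 0
Longest match has length 2 at offset 4.
next_char = character at position 6 + 2 = 8 -> 'd'

Best match: offset=4, length=2 (matching 'eb' starting at position 2)
LZ77 triple: (4, 2, 'd')


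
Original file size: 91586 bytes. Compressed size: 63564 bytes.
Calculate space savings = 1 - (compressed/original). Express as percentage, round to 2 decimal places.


ratio = compressed/original = 63564/91586 = 0.694036
savings = 1 - ratio = 1 - 0.694036 = 0.305964
as a percentage: 0.305964 * 100 = 30.6%

Space savings = 1 - 63564/91586 = 30.6%


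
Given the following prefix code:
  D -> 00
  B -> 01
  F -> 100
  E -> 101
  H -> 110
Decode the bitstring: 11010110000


Decoding step by step:
Bits 110 -> H
Bits 101 -> E
Bits 100 -> F
Bits 00 -> D


Decoded message: HEFD


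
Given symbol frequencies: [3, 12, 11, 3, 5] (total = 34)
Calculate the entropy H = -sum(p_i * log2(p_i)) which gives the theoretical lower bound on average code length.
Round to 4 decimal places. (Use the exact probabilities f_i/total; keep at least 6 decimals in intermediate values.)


Per-symbol terms -p_i * log2(p_i) with p_i = f_i/34:
  p = 3/34 = 0.088235: log2(p) = -3.502500, -p*log2(p) = 0.309044
  p = 12/34 = 0.352941: log2(p) = -1.502500, -p*log2(p) = 0.530294
  p = 11/34 = 0.323529: log2(p) = -1.628031, -p*log2(p) = 0.526716
  p = 3/34 = 0.088235: log2(p) = -3.502500, -p*log2(p) = 0.309044
  p = 5/34 = 0.147059: log2(p) = -2.765535, -p*log2(p) = 0.406696
H = 0.309044 + 0.530294 + 0.526716 + 0.309044 + 0.406696 = 2.081794

H = 2.0818 bits/symbol


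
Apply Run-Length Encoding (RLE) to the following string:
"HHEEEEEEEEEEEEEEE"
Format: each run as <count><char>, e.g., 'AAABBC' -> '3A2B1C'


Scanning runs left to right:
  i=0: run of 'H' x 2 -> '2H'
  i=2: run of 'E' x 15 -> '15E'

RLE = 2H15E


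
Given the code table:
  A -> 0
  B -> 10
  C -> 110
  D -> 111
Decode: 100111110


Decoding:
10 -> B
0 -> A
111 -> D
110 -> C


Result: BADC


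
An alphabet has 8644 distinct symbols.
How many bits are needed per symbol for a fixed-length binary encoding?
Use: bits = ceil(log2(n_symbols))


log2(8644) = 13.0775
Bracket: 2^13 = 8192 < 8644 <= 2^14 = 16384
So ceil(log2(8644)) = 14

bits = ceil(log2(8644)) = ceil(13.0775) = 14 bits


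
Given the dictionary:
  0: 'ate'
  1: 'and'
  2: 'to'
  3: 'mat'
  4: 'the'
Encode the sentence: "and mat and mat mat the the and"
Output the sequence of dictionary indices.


Look up each word in the dictionary:
  'and' -> 1
  'mat' -> 3
  'and' -> 1
  'mat' -> 3
  'mat' -> 3
  'the' -> 4
  'the' -> 4
  'and' -> 1

Encoded: [1, 3, 1, 3, 3, 4, 4, 1]


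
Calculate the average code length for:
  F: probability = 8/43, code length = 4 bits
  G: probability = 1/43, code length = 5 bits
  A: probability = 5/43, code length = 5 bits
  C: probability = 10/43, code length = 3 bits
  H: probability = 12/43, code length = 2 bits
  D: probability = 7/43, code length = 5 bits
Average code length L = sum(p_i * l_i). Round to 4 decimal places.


Weighted contributions p_i * l_i:
  F: (8/43) * 4 = 32/43
  G: (1/43) * 5 = 5/43
  A: (5/43) * 5 = 25/43
  C: (10/43) * 3 = 30/43
  H: (12/43) * 2 = 24/43
  D: (7/43) * 5 = 35/43
Sum = (32 + 5 + 25 + 30 + 24 + 35)/43 = 151/43

L = 151/43 = 3.5116 bits/symbol


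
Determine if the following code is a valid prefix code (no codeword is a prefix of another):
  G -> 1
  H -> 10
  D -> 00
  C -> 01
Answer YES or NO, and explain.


Checking each pair (does one codeword prefix another?):
  G='1' vs H='10': prefix -- VIOLATION

NO -- this is NOT a valid prefix code. G (1) is a prefix of H (10).


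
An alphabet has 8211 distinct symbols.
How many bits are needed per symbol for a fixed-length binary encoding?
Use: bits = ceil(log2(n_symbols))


log2(8211) = 13.0033
Bracket: 2^13 = 8192 < 8211 <= 2^14 = 16384
So ceil(log2(8211)) = 14

bits = ceil(log2(8211)) = ceil(13.0033) = 14 bits


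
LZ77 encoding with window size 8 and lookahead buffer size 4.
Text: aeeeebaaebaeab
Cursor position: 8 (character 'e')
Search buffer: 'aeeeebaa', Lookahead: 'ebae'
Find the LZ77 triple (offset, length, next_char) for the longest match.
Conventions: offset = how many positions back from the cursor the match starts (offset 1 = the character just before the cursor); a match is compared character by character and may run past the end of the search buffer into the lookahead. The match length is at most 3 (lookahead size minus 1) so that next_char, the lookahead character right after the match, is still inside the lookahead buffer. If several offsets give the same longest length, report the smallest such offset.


Try each offset into the search buffer:
  offset=1 (pos 7, char 'a'): match length 0
  offset=2 (pos 6, char 'a'): match length 0
  offset=3 (pos 5, char 'b'): match length 0
  offset=4 (pos 4, char 'e'): match length 3
  offset=5 (pos 3, char 'e'): match length 1
  offset=6 (pos 2, char 'e'): match length 1
  offset=7 (pos 1, char 'e'): match length 1
  offset=8 (pos 0, char 'a'): match length 0
Longest match has length 3 at offset 4.
next_char = character at position 8 + 3 = 11 -> 'e'

Best match: offset=4, length=3 (matching 'eba' starting at position 4)
LZ77 triple: (4, 3, 'e')


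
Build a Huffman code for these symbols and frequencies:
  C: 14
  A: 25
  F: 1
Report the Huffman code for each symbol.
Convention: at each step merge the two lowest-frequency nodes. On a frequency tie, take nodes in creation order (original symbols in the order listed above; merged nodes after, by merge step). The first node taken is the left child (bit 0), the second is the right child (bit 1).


Huffman tree construction:
Step 1: Merge F(1) + C(14) = 15
Step 2: Merge (F+C)(15) + A(25) = 40
Read each symbol's code off the tree from the root (left child = 0, right child = 1).

Codes:
  C: 01 (length 2)
  A: 1 (length 1)
  F: 00 (length 2)
Average code length: 55/40 = 1.3750 bits/symbol


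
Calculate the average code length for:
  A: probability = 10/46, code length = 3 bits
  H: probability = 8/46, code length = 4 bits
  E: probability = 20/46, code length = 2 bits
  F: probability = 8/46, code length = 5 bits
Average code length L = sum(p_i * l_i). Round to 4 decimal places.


Weighted contributions p_i * l_i:
  A: (10/46) * 3 = 30/46
  H: (8/46) * 4 = 32/46
  E: (20/46) * 2 = 40/46
  F: (8/46) * 5 = 40/46
Sum = (30 + 32 + 40 + 40)/46 = 142/46

L = 142/46 = 3.0870 bits/symbol


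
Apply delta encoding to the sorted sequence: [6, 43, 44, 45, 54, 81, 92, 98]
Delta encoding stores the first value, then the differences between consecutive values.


First value: 6
Deltas:
  43 - 6 = 37
  44 - 43 = 1
  45 - 44 = 1
  54 - 45 = 9
  81 - 54 = 27
  92 - 81 = 11
  98 - 92 = 6


Delta encoded: [6, 37, 1, 1, 9, 27, 11, 6]


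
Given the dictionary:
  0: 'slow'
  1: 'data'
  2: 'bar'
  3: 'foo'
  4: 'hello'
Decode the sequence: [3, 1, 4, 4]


Look up each index in the dictionary:
  3 -> 'foo'
  1 -> 'data'
  4 -> 'hello'
  4 -> 'hello'

Decoded: "foo data hello hello"


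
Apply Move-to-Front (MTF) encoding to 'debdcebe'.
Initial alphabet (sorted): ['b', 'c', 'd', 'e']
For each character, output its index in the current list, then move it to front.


MTF encoding:
'd': index 2 in ['b', 'c', 'd', 'e'] -> ['d', 'b', 'c', 'e']
'e': index 3 in ['d', 'b', 'c', 'e'] -> ['e', 'd', 'b', 'c']
'b': index 2 in ['e', 'd', 'b', 'c'] -> ['b', 'e', 'd', 'c']
'd': index 2 in ['b', 'e', 'd', 'c'] -> ['d', 'b', 'e', 'c']
'c': index 3 in ['d', 'b', 'e', 'c'] -> ['c', 'd', 'b', 'e']
'e': index 3 in ['c', 'd', 'b', 'e'] -> ['e', 'c', 'd', 'b']
'b': index 3 in ['e', 'c', 'd', 'b'] -> ['b', 'e', 'c', 'd']
'e': index 1 in ['b', 'e', 'c', 'd'] -> ['e', 'b', 'c', 'd']


Output: [2, 3, 2, 2, 3, 3, 3, 1]


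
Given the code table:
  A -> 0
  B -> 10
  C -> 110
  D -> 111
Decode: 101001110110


Decoding:
10 -> B
10 -> B
0 -> A
111 -> D
0 -> A
110 -> C


Result: BBADAC


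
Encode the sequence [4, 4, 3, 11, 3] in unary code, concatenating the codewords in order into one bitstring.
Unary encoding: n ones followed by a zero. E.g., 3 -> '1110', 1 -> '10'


Encode each number as n ones followed by a terminating 0:
  4 -> 11110 (5 bits)
  4 -> 11110 (5 bits)
  3 -> 1110 (4 bits)
  11 -> 111111111110 (12 bits)
  3 -> 1110 (4 bits)
Total length = 5 + 5 + 4 + 12 + 4 = 30 bits.

Unary([4, 4, 3, 11, 3]) = 111101111011101111111111101110 (30 bits)


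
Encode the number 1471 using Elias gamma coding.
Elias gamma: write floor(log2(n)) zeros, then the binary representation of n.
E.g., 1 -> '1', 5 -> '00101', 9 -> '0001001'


num_bits = floor(log2(1471)) + 1 = 11
leading_zeros = num_bits - 1 = 10
binary(1471) = 10110111111

Elias gamma(1471) = '0000000000' + '10110111111' = 000000000010110111111 (21 bits)


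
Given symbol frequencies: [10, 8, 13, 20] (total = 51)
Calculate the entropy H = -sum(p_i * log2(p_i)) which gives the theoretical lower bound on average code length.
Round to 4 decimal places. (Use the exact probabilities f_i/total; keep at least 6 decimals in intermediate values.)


Per-symbol terms -p_i * log2(p_i) with p_i = f_i/51:
  p = 10/51 = 0.196078: log2(p) = -2.350497, -p*log2(p) = 0.460882
  p = 8/51 = 0.156863: log2(p) = -2.672425, -p*log2(p) = 0.419204
  p = 13/51 = 0.254902: log2(p) = -1.971986, -p*log2(p) = 0.502663
  p = 20/51 = 0.392157: log2(p) = -1.350497, -p*log2(p) = 0.529607
H = 0.460882 + 0.419204 + 0.502663 + 0.529607 = 1.912356

H = 1.9124 bits/symbol


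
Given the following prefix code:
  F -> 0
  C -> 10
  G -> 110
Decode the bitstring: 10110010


Decoding step by step:
Bits 10 -> C
Bits 110 -> G
Bits 0 -> F
Bits 10 -> C


Decoded message: CGFC


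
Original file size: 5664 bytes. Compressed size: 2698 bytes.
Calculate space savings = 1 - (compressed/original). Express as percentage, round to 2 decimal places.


ratio = compressed/original = 2698/5664 = 0.476342
savings = 1 - ratio = 1 - 0.476342 = 0.523658
as a percentage: 0.523658 * 100 = 52.37%

Space savings = 1 - 2698/5664 = 52.37%


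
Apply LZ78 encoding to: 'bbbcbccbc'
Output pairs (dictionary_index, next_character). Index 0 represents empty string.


LZ78 encoding steps:
Dictionary: {0: ''}
Step 1: w='' (idx 0), next='b' -> output (0, 'b'), add 'b' as idx 1
Step 2: w='b' (idx 1), next='b' -> output (1, 'b'), add 'bb' as idx 2
Step 3: w='' (idx 0), next='c' -> output (0, 'c'), add 'c' as idx 3
Step 4: w='b' (idx 1), next='c' -> output (1, 'c'), add 'bc' as idx 4
Step 5: w='c' (idx 3), next='b' -> output (3, 'b'), add 'cb' as idx 5
Step 6: w='c' (idx 3), end of input -> output (3, '')


Encoded: [(0, 'b'), (1, 'b'), (0, 'c'), (1, 'c'), (3, 'b'), (3, '')]


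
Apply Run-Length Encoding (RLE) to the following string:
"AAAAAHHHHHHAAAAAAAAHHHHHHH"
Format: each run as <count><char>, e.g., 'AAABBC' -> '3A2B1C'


Scanning runs left to right:
  i=0: run of 'A' x 5 -> '5A'
  i=5: run of 'H' x 6 -> '6H'
  i=11: run of 'A' x 8 -> '8A'
  i=19: run of 'H' x 7 -> '7H'

RLE = 5A6H8A7H


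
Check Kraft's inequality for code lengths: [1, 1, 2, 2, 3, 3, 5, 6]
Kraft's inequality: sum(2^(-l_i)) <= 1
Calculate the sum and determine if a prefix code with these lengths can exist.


Sum = 2^(-1) + 2^(-1) + 2^(-2) + 2^(-2) + 2^(-3) + 2^(-3) + 2^(-5) + 2^(-6)
    = 0.5 + 0.5 + 0.25 + 0.25 + 0.125 + 0.125 + 0.03125 + 0.015625
    = 115/64 = 1.796875
Since 1.796875 > 1, Kraft's inequality is NOT satisfied.
A prefix code with these lengths CANNOT exist.

Kraft sum = 1.796875. Not satisfied.


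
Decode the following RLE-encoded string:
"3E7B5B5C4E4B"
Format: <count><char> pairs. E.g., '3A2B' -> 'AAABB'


Expanding each <count><char> pair:
  3E -> 'EEE'
  7B -> 'BBBBBBB'
  5B -> 'BBBBB'
  5C -> 'CCCCC'
  4E -> 'EEEE'
  4B -> 'BBBB'

Decoded = EEEBBBBBBBBBBBBCCCCCEEEEBBBB


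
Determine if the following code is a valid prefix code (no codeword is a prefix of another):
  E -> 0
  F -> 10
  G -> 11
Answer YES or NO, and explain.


Checking each pair (does one codeword prefix another?):
  E='0' vs F='10': no prefix
  E='0' vs G='11': no prefix
  F='10' vs E='0': no prefix
  F='10' vs G='11': no prefix
  G='11' vs E='0': no prefix
  G='11' vs F='10': no prefix
No violation found over all pairs.

YES -- this is a valid prefix code. No codeword is a prefix of any other codeword.


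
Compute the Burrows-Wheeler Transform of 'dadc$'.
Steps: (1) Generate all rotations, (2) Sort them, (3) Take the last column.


Rotations (sorted):
  0: $dadc -> last char: c
  1: adc$d -> last char: d
  2: c$dad -> last char: d
  3: dadc$ -> last char: $
  4: dc$da -> last char: a


BWT = cdd$a


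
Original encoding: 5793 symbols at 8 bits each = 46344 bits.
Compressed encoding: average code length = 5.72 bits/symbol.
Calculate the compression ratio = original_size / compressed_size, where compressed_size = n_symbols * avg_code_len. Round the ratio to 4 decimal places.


original_size = n_symbols * orig_bits = 5793 * 8 = 46344 bits
compressed_size = n_symbols * avg_code_len = 5793 * 5.72 = 33135.96 bits
ratio = original_size / compressed_size = 46344 / 33135.96 = 1.3986

Compression ratio = 1.3986


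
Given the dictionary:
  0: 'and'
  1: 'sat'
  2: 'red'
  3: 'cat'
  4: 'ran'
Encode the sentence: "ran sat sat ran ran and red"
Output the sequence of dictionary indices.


Look up each word in the dictionary:
  'ran' -> 4
  'sat' -> 1
  'sat' -> 1
  'ran' -> 4
  'ran' -> 4
  'and' -> 0
  'red' -> 2

Encoded: [4, 1, 1, 4, 4, 0, 2]


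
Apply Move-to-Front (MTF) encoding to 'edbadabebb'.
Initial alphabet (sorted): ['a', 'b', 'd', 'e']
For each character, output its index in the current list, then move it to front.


MTF encoding:
'e': index 3 in ['a', 'b', 'd', 'e'] -> ['e', 'a', 'b', 'd']
'd': index 3 in ['e', 'a', 'b', 'd'] -> ['d', 'e', 'a', 'b']
'b': index 3 in ['d', 'e', 'a', 'b'] -> ['b', 'd', 'e', 'a']
'a': index 3 in ['b', 'd', 'e', 'a'] -> ['a', 'b', 'd', 'e']
'd': index 2 in ['a', 'b', 'd', 'e'] -> ['d', 'a', 'b', 'e']
'a': index 1 in ['d', 'a', 'b', 'e'] -> ['a', 'd', 'b', 'e']
'b': index 2 in ['a', 'd', 'b', 'e'] -> ['b', 'a', 'd', 'e']
'e': index 3 in ['b', 'a', 'd', 'e'] -> ['e', 'b', 'a', 'd']
'b': index 1 in ['e', 'b', 'a', 'd'] -> ['b', 'e', 'a', 'd']
'b': index 0 in ['b', 'e', 'a', 'd'] -> ['b', 'e', 'a', 'd']


Output: [3, 3, 3, 3, 2, 1, 2, 3, 1, 0]


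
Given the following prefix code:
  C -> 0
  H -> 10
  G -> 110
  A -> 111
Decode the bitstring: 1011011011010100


Decoding step by step:
Bits 10 -> H
Bits 110 -> G
Bits 110 -> G
Bits 110 -> G
Bits 10 -> H
Bits 10 -> H
Bits 0 -> C


Decoded message: HGGGHHC


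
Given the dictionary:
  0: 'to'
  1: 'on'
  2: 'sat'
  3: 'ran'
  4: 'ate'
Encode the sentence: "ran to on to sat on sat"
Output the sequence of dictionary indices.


Look up each word in the dictionary:
  'ran' -> 3
  'to' -> 0
  'on' -> 1
  'to' -> 0
  'sat' -> 2
  'on' -> 1
  'sat' -> 2

Encoded: [3, 0, 1, 0, 2, 1, 2]


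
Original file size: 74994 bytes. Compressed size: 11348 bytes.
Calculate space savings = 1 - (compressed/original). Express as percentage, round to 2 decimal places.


ratio = compressed/original = 11348/74994 = 0.151319
savings = 1 - ratio = 1 - 0.151319 = 0.848681
as a percentage: 0.848681 * 100 = 84.87%

Space savings = 1 - 11348/74994 = 84.87%


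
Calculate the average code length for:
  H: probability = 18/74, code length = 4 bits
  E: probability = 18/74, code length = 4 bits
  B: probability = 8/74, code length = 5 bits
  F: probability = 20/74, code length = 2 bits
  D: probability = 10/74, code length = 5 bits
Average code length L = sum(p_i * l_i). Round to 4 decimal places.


Weighted contributions p_i * l_i:
  H: (18/74) * 4 = 72/74
  E: (18/74) * 4 = 72/74
  B: (8/74) * 5 = 40/74
  F: (20/74) * 2 = 40/74
  D: (10/74) * 5 = 50/74
Sum = (72 + 72 + 40 + 40 + 50)/74 = 274/74

L = 274/74 = 3.7027 bits/symbol


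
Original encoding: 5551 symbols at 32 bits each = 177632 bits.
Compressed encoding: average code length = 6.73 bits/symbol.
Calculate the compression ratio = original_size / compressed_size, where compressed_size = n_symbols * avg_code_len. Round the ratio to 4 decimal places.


original_size = n_symbols * orig_bits = 5551 * 32 = 177632 bits
compressed_size = n_symbols * avg_code_len = 5551 * 6.73 = 37358.23 bits
ratio = original_size / compressed_size = 177632 / 37358.23 = 4.7548

Compression ratio = 4.7548


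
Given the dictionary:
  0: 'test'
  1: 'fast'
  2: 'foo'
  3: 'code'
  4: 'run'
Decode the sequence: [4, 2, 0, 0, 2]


Look up each index in the dictionary:
  4 -> 'run'
  2 -> 'foo'
  0 -> 'test'
  0 -> 'test'
  2 -> 'foo'

Decoded: "run foo test test foo"


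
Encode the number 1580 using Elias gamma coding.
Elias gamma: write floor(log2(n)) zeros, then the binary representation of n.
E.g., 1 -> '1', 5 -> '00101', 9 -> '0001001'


num_bits = floor(log2(1580)) + 1 = 11
leading_zeros = num_bits - 1 = 10
binary(1580) = 11000101100

Elias gamma(1580) = '0000000000' + '11000101100' = 000000000011000101100 (21 bits)


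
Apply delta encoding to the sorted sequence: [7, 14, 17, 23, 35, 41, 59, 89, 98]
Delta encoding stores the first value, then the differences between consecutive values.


First value: 7
Deltas:
  14 - 7 = 7
  17 - 14 = 3
  23 - 17 = 6
  35 - 23 = 12
  41 - 35 = 6
  59 - 41 = 18
  89 - 59 = 30
  98 - 89 = 9


Delta encoded: [7, 7, 3, 6, 12, 6, 18, 30, 9]


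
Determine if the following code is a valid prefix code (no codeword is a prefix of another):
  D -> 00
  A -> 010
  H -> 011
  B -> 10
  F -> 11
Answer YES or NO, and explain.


Checking each pair (does one codeword prefix another?):
  D='00' vs A='010': no prefix
  D='00' vs H='011': no prefix
  D='00' vs B='10': no prefix
  D='00' vs F='11': no prefix
  A='010' vs D='00': no prefix
  A='010' vs H='011': no prefix
  A='010' vs B='10': no prefix
  A='010' vs F='11': no prefix
  H='011' vs D='00': no prefix
  H='011' vs A='010': no prefix
  H='011' vs B='10': no prefix
  H='011' vs F='11': no prefix
  B='10' vs D='00': no prefix
  B='10' vs A='010': no prefix
  B='10' vs H='011': no prefix
  B='10' vs F='11': no prefix
  F='11' vs D='00': no prefix
  F='11' vs A='010': no prefix
  F='11' vs H='011': no prefix
  F='11' vs B='10': no prefix
No violation found over all pairs.

YES -- this is a valid prefix code. No codeword is a prefix of any other codeword.


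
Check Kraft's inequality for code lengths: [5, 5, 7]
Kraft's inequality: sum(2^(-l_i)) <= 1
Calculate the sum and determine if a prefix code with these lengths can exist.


Sum = 2^(-5) + 2^(-5) + 2^(-7)
    = 0.03125 + 0.03125 + 0.0078125
    = 9/128 = 0.0703125
Since 0.0703125 <= 1, Kraft's inequality IS satisfied.
A prefix code with these lengths CAN exist.

Kraft sum = 0.0703125. Satisfied.


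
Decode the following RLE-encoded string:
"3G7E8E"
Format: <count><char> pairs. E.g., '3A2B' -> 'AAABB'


Expanding each <count><char> pair:
  3G -> 'GGG'
  7E -> 'EEEEEEE'
  8E -> 'EEEEEEEE'

Decoded = GGGEEEEEEEEEEEEEEE


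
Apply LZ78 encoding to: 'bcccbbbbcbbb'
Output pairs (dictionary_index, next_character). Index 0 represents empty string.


LZ78 encoding steps:
Dictionary: {0: ''}
Step 1: w='' (idx 0), next='b' -> output (0, 'b'), add 'b' as idx 1
Step 2: w='' (idx 0), next='c' -> output (0, 'c'), add 'c' as idx 2
Step 3: w='c' (idx 2), next='c' -> output (2, 'c'), add 'cc' as idx 3
Step 4: w='b' (idx 1), next='b' -> output (1, 'b'), add 'bb' as idx 4
Step 5: w='bb' (idx 4), next='c' -> output (4, 'c'), add 'bbc' as idx 5
Step 6: w='bb' (idx 4), next='b' -> output (4, 'b'), add 'bbb' as idx 6


Encoded: [(0, 'b'), (0, 'c'), (2, 'c'), (1, 'b'), (4, 'c'), (4, 'b')]


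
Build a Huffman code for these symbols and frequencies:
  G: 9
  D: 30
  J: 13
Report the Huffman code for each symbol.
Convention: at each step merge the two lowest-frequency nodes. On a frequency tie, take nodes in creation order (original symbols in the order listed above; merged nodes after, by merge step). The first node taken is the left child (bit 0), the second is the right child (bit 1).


Huffman tree construction:
Step 1: Merge G(9) + J(13) = 22
Step 2: Merge (G+J)(22) + D(30) = 52
Read each symbol's code off the tree from the root (left child = 0, right child = 1).

Codes:
  G: 00 (length 2)
  D: 1 (length 1)
  J: 01 (length 2)
Average code length: 74/52 = 1.4231 bits/symbol


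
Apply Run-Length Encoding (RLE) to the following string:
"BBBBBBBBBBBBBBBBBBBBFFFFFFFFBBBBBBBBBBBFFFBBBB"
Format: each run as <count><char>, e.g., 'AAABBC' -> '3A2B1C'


Scanning runs left to right:
  i=0: run of 'B' x 20 -> '20B'
  i=20: run of 'F' x 8 -> '8F'
  i=28: run of 'B' x 11 -> '11B'
  i=39: run of 'F' x 3 -> '3F'
  i=42: run of 'B' x 4 -> '4B'

RLE = 20B8F11B3F4B


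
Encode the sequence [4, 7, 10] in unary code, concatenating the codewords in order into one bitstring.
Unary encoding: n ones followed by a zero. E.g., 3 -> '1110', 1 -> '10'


Encode each number as n ones followed by a terminating 0:
  4 -> 11110 (5 bits)
  7 -> 11111110 (8 bits)
  10 -> 11111111110 (11 bits)
Total length = 5 + 8 + 11 = 24 bits.

Unary([4, 7, 10]) = 111101111111011111111110 (24 bits)
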